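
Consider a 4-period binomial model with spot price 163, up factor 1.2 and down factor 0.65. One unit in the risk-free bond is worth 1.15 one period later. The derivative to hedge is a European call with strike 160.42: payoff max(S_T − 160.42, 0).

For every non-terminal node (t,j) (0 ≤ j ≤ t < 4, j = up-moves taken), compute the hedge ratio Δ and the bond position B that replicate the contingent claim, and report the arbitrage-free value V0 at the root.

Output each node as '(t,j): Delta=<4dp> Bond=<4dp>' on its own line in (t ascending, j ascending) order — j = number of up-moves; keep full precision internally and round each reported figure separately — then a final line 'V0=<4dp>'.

Under the risk-neutral measure, an up-move has probability p* = (R−d)/(u−d) = 0.9091 and values discount at R = 1.15.
At expiry t=4: V(4,0)=0.0000, V(4,1)=0.0000, V(4,2)=0.0000, V(4,3)=22.6616, V(4,4)=177.5768
(3,0): S=44.7639. Δ = (V_up−V_dn)/(S_up−S_dn) = (0.0000−0.0000)/(53.7166−29.0965) = 0.0000. V = [p*·0.0000 + (1−p*)·0.0000]/1.15 = 0.0000. B = V − Δ·S = 0.0000.
(3,1): S=82.6410. Δ = (V_up−V_dn)/(S_up−S_dn) = (0.0000−0.0000)/(99.1692−53.7167) = 0.0000. V = [p*·0.0000 + (1−p*)·0.0000]/1.15 = 0.0000. B = V − Δ·S = 0.0000.
(3,2): S=152.5680. Δ = (V_up−V_dn)/(S_up−S_dn) = (22.6616−0.0000)/(183.0816−99.1692) = 0.2701. V = [p*·22.6616 + (1−p*)·0.0000]/1.15 = 17.9143. B = V − Δ·S = -23.2886.
(3,3): S=281.6640. Δ = (V_up−V_dn)/(S_up−S_dn) = (177.5768−22.6616)/(337.9968−183.0816) = 1.0000. V = [p*·177.5768 + (1−p*)·22.6616]/1.15 = 142.1683. B = V − Δ·S = -139.4957.
(2,0): S=68.8675. Δ = (V_up−V_dn)/(S_up−S_dn) = (0.0000−0.0000)/(82.6410−44.7639) = 0.0000. V = [p*·0.0000 + (1−p*)·0.0000]/1.15 = 0.0000. B = V − Δ·S = 0.0000.
(2,1): S=127.1400. Δ = (V_up−V_dn)/(S_up−S_dn) = (17.9143−0.0000)/(152.5680−82.6410) = 0.2562. V = [p*·17.9143 + (1−p*)·0.0000]/1.15 = 14.1615. B = V − Δ·S = -18.4100.
(2,2): S=234.7200. Δ = (V_up−V_dn)/(S_up−S_dn) = (142.1683−17.9143)/(281.6640−152.5680) = 0.9625. V = [p*·142.1683 + (1−p*)·17.9143]/1.15 = 113.8022. B = V − Δ·S = -112.1142.
(1,0): S=105.9500. Δ = (V_up−V_dn)/(S_up−S_dn) = (14.1615−0.0000)/(127.1400−68.8675) = 0.2430. V = [p*·14.1615 + (1−p*)·0.0000]/1.15 = 11.1949. B = V − Δ·S = -14.5533.
(1,1): S=195.6000. Δ = (V_up−V_dn)/(S_up−S_dn) = (113.8022−14.1615)/(234.7200−127.1400) = 0.9262. V = [p*·113.8022 + (1−p*)·14.1615]/1.15 = 91.0817. B = V − Δ·S = -90.0832.
(0,0): S=163.0000. Δ = (V_up−V_dn)/(S_up−S_dn) = (91.0817−11.1949)/(195.6000−105.9500) = 0.8911. V = [p*·91.0817 + (1−p*)·11.1949]/1.15 = 72.8863. B = V − Δ·S = -72.3625.
Self-financing check: at every node Δ·S+B equals the discounted successor values.

(0,0): Delta=0.8911 Bond=-72.3625
(1,0): Delta=0.2430 Bond=-14.5533
(1,1): Delta=0.9262 Bond=-90.0832
(2,0): Delta=0.0000 Bond=0.0000
(2,1): Delta=0.2562 Bond=-18.4100
(2,2): Delta=0.9625 Bond=-112.1142
(3,0): Delta=0.0000 Bond=0.0000
(3,1): Delta=0.0000 Bond=0.0000
(3,2): Delta=0.2701 Bond=-23.2886
(3,3): Delta=1.0000 Bond=-139.4957
V0=72.8863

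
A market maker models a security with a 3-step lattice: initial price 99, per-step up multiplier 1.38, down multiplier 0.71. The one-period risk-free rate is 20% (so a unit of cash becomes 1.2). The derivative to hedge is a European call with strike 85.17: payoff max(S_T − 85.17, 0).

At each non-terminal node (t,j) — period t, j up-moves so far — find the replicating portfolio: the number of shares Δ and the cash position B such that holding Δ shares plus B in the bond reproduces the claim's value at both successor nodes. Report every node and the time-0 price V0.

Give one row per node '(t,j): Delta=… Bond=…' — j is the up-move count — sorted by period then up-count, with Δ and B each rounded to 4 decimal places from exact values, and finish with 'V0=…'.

Risk-neutral probability p* = (R−d)/(u−d) = (1.2−0.71)/(1.38−0.71) = 0.7313.
Payoff layer (t=3): V(3,0)=0.0000, V(3,1)=0.0000, V(3,2)=48.6903, V(3,3)=175.0091
Node (2,0) S=49.9059: V=(p*·0.0000+(1−p*)·0.0000)/1.2=0.0000; Δ=(0.0000−0.0000)/(68.8701−35.4332)=0.0000; B=V−Δ·S=0.0000
Node (2,1) S=97.0002: V=(p*·48.6903+(1−p*)·0.0000)/1.2=29.6744; Δ=(48.6903−0.0000)/(133.8603−68.8701)=0.7492; B=V−Δ·S=-42.9976
Node (2,2) S=188.5356: V=(p*·175.0091+(1−p*)·48.6903)/1.2=117.5606; Δ=(175.0091−48.6903)/(260.1791−133.8603)=1.0000; B=V−Δ·S=-70.9750
Node (1,0) S=70.2900: V=(p*·29.6744+(1−p*)·0.0000)/1.2=18.0852; Δ=(29.6744−0.0000)/(97.0002−49.9059)=0.6301; B=V−Δ·S=-26.2050
Node (1,1) S=136.6200: V=(p*·117.5606+(1−p*)·29.6744)/1.2=78.2912; Δ=(117.5606−29.6744)/(188.5356−97.0002)=0.9601; B=V−Δ·S=-52.8822
Node (0,0) S=99.0000: V=(p*·78.2912+(1−p*)·18.0852)/1.2=51.7637; Δ=(78.2912−18.0852)/(136.6200−70.2900)=0.9077; B=V−Δ·S=-38.0960
Each (Δ,B) replicates both successor values, so the strategy is self-financing and V0 is arbitrage-free.

(0,0): Delta=0.9077 Bond=-38.0960
(1,0): Delta=0.6301 Bond=-26.2050
(1,1): Delta=0.9601 Bond=-52.8822
(2,0): Delta=0.0000 Bond=0.0000
(2,1): Delta=0.7492 Bond=-42.9976
(2,2): Delta=1.0000 Bond=-70.9750
V0=51.7637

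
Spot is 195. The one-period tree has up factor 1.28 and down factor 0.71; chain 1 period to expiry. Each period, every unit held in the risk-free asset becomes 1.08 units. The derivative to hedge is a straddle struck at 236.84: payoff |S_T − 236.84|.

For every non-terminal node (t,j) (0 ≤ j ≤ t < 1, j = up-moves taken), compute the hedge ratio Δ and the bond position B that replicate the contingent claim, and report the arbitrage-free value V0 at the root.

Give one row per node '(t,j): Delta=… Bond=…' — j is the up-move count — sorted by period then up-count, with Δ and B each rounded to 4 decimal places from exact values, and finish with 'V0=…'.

The replicating-portfolio and risk-neutral prices coincide; use p* = (1.08−0.71)/(1.28−0.71) = 0.6491 for the latter.
Terminal payoffs: V(1,0)=98.3900, V(1,1)=12.7600
Node (0,0) S=195.0000: V=(p*·12.7600+(1−p*)·98.3900)/1.08=39.6348; Δ=(12.7600−98.3900)/(249.6000−138.4500)=-0.7704; B=V−Δ·S=189.8629
The time-0 hedge costs 39.6348, which is the no-arbitrage price.

(0,0): Delta=-0.7704 Bond=189.8629
V0=39.6348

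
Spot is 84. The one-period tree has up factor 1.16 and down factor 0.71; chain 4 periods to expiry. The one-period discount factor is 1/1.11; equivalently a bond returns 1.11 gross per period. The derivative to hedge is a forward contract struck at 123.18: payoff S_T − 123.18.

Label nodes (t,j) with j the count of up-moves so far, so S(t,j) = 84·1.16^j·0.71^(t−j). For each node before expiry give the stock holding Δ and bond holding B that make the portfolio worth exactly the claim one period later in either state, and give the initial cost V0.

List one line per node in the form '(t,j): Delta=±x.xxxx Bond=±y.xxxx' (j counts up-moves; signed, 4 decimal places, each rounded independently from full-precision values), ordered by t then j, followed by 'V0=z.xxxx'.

(0,0): Delta=1.0000 Bond=-81.1425
(1,0): Delta=1.0000 Bond=-90.0682
(1,1): Delta=1.0000 Bond=-90.0682
(2,0): Delta=1.0000 Bond=-99.9757
(2,1): Delta=1.0000 Bond=-99.9757
(2,2): Delta=1.0000 Bond=-99.9757
(3,0): Delta=1.0000 Bond=-110.9730
(3,1): Delta=1.0000 Bond=-110.9730
(3,2): Delta=1.0000 Bond=-110.9730
(3,3): Delta=1.0000 Bond=-110.9730
V0=2.8575

Since d<R<u, set p* = (R−d)/(u−d) = 0.8889; price each node as the discounted p*-expectation of its children.
Payoff layer (t=4): V(4,0)=-101.8342, V(4,1)=-88.3052, V(4,2)=-66.2014, V(4,3)=-30.0882, V(4,4)=28.9137
(3,0): S=30.0645. Δ = (V_up−V_dn)/(S_up−S_dn) = (-88.3052−-101.8342)/(34.8748−21.3458) = 1.0000. V = [p*·-88.3052 + (1−p*)·-101.8342]/1.11 = -80.9084. B = V − Δ·S = -110.9730.
(3,1): S=49.1195. Δ = (V_up−V_dn)/(S_up−S_dn) = (-66.2014−-88.3052)/(56.9786−34.8748) = 1.0000. V = [p*·-66.2014 + (1−p*)·-88.3052]/1.11 = -61.8535. B = V − Δ·S = -110.9730.
(3,2): S=80.2516. Δ = (V_up−V_dn)/(S_up−S_dn) = (-30.0882−-66.2014)/(93.0918−56.9786) = 1.0000. V = [p*·-30.0882 + (1−p*)·-66.2014]/1.11 = -30.7214. B = V − Δ·S = -110.9730.
(3,3): S=131.1153. Δ = (V_up−V_dn)/(S_up−S_dn) = (28.9137−-30.0882)/(152.0937−93.0918) = 1.0000. V = [p*·28.9137 + (1−p*)·-30.0882]/1.11 = 20.1423. B = V − Δ·S = -110.9730.
(2,0): S=42.3444. Δ = (V_up−V_dn)/(S_up−S_dn) = (-61.8535−-80.9084)/(49.1195−30.0645) = 1.0000. V = [p*·-61.8535 + (1−p*)·-80.9084]/1.11 = -57.6313. B = V − Δ·S = -99.9757.
(2,1): S=69.1824. Δ = (V_up−V_dn)/(S_up−S_dn) = (-30.7214−-61.8535)/(80.2516−49.1195) = 1.0000. V = [p*·-30.7214 + (1−p*)·-61.8535]/1.11 = -30.7933. B = V − Δ·S = -99.9757.
(2,2): S=113.0304. Δ = (V_up−V_dn)/(S_up−S_dn) = (20.1423−-30.7214)/(131.1153−80.2516) = 1.0000. V = [p*·20.1423 + (1−p*)·-30.7214]/1.11 = 13.0547. B = V − Δ·S = -99.9757.
(1,0): S=59.6400. Δ = (V_up−V_dn)/(S_up−S_dn) = (-30.7933−-57.6313)/(69.1824−42.3444) = 1.0000. V = [p*·-30.7933 + (1−p*)·-57.6313]/1.11 = -30.4282. B = V − Δ·S = -90.0682.
(1,1): S=97.4400. Δ = (V_up−V_dn)/(S_up−S_dn) = (13.0547−-30.7933)/(113.0304−69.1824) = 1.0000. V = [p*·13.0547 + (1−p*)·-30.7933]/1.11 = 7.3718. B = V − Δ·S = -90.0682.
(0,0): S=84.0000. Δ = (V_up−V_dn)/(S_up−S_dn) = (7.3718−-30.4282)/(97.4400−59.6400) = 1.0000. V = [p*·7.3718 + (1−p*)·-30.4282]/1.11 = 2.8575. B = V − Δ·S = -81.1425.
Check: Δ(0,0)·S0 + B(0,0) = 2.8575 = V0.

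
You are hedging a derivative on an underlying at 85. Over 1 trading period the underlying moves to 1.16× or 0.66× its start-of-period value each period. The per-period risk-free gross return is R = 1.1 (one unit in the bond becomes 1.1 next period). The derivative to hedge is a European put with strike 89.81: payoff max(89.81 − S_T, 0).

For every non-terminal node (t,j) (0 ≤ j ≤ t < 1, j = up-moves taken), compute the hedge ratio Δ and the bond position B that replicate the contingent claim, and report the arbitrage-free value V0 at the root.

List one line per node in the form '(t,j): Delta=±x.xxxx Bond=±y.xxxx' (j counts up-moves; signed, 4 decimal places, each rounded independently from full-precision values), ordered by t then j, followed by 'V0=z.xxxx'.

The replicating-portfolio and risk-neutral prices coincide; use p* = (1.1−0.66)/(1.16−0.66) = 0.8800 for the latter.
Terminal values V(1,·): V(1,0)=33.7100, V(1,1)=0.0000
  t=0,j=0: stock 85.0000 → up 98.6000 (V=0.0000), down 56.1000 (V=33.7100). Price 3.6775; hedge Δ=-0.7932, bond B=71.0975.
Each (Δ,B) replicates both successor values, so the strategy is self-financing and V0 is arbitrage-free.

(0,0): Delta=-0.7932 Bond=71.0975
V0=3.6775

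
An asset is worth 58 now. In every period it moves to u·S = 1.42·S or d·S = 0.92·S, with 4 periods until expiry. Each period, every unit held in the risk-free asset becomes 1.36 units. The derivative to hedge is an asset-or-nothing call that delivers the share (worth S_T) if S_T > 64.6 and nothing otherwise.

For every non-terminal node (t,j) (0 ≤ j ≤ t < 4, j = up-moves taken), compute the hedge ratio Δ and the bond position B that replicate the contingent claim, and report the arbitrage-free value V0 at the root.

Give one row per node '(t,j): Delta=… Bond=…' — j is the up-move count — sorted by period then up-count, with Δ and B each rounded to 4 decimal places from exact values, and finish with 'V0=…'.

(0,0): Delta=1.0329 Bond=-2.0240
(1,0): Delta=1.2679 Bond=-15.2924
(1,1): Delta=1.0121 Bond=-1.0427
(2,0): Delta=2.6095 Bond=-86.6569
(2,1): Delta=1.1494 Bond=-11.8168
(2,2): Delta=1.0000 Bond=0.0000
(3,0): Delta=0.0000 Bond=0.0000
(3,1): Delta=2.8400 Bond=-133.9243
(3,2): Delta=1.0000 Bond=0.0000
(3,3): Delta=1.0000 Bond=0.0000
V0=57.8835

No-arbitrage ⇒ martingale measure with p* = (R−d)/(u−d) = 0.8800.
Terminal payoffs: V(4,0)=0.0000, V(4,1)=0.0000, V(4,2)=98.9875, V(4,3)=152.7850, V(4,4)=235.8204
(3,0): S=45.1639. Δ = (V_up−V_dn)/(S_up−S_dn) = (0.0000−0.0000)/(64.1327−41.5508) = 0.0000. V = [p*·0.0000 + (1−p*)·0.0000]/1.36 = 0.0000. B = V − Δ·S = 0.0000.
(3,1): S=69.7095. Δ = (V_up−V_dn)/(S_up−S_dn) = (98.9875−0.0000)/(98.9875−64.1327) = 2.8400. V = [p*·98.9875 + (1−p*)·0.0000]/1.36 = 64.0507. B = V − Δ·S = -133.9243.
(3,2): S=107.5951. Δ = (V_up−V_dn)/(S_up−S_dn) = (152.7850−98.9875)/(152.7850−98.9875) = 1.0000. V = [p*·152.7850 + (1−p*)·98.9875]/1.36 = 107.5951. B = V − Δ·S = 0.0000.
(3,3): S=166.0707. Δ = (V_up−V_dn)/(S_up−S_dn) = (235.8204−152.7850)/(235.8204−152.7850) = 1.0000. V = [p*·235.8204 + (1−p*)·152.7850]/1.36 = 166.0707. B = V − Δ·S = 0.0000.
(2,0): S=49.0912. Δ = (V_up−V_dn)/(S_up−S_dn) = (64.0507−0.0000)/(69.7095−45.1639) = 2.6095. V = [p*·64.0507 + (1−p*)·0.0000]/1.36 = 41.4446. B = V − Δ·S = -86.6569.
(2,1): S=75.7712. Δ = (V_up−V_dn)/(S_up−S_dn) = (107.5951−64.0507)/(107.5951−69.7095) = 1.1494. V = [p*·107.5951 + (1−p*)·64.0507]/1.36 = 75.2719. B = V − Δ·S = -11.8168.
(2,2): S=116.9512. Δ = (V_up−V_dn)/(S_up−S_dn) = (166.0707−107.5951)/(166.0707−107.5951) = 1.0000. V = [p*·166.0707 + (1−p*)·107.5951]/1.36 = 116.9512. B = V − Δ·S = 0.0000.
(1,0): S=53.3600. Δ = (V_up−V_dn)/(S_up−S_dn) = (75.2719−41.4446)/(75.7712−49.0912) = 1.2679. V = [p*·75.2719 + (1−p*)·41.4446]/1.36 = 52.3622. B = V − Δ·S = -15.2924.
(1,1): S=82.3600. Δ = (V_up−V_dn)/(S_up−S_dn) = (116.9512−75.2719)/(116.9512−75.7712) = 1.0121. V = [p*·116.9512 + (1−p*)·75.2719]/1.36 = 82.3159. B = V − Δ·S = -1.0427.
(0,0): S=58.0000. Δ = (V_up−V_dn)/(S_up−S_dn) = (82.3159−52.3622)/(82.3600−53.3600) = 1.0329. V = [p*·82.3159 + (1−p*)·52.3622]/1.36 = 57.8835. B = V − Δ·S = -2.0240.
Each (Δ,B) replicates both successor values, so the strategy is self-financing and V0 is arbitrage-free.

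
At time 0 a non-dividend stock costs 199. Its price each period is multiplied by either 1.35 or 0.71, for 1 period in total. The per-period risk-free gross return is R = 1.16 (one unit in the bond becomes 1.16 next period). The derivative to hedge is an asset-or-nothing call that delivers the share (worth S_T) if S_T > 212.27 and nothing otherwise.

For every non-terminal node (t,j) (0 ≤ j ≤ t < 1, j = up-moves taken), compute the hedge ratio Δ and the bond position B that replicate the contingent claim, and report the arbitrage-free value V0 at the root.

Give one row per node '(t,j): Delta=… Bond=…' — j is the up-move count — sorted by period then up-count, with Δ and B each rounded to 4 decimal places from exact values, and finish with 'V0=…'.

(0,0): Delta=2.1094 Bond=-256.9255
V0=162.8401

Risk-neutral probability p* = (R−d)/(u−d) = (1.16−0.71)/(1.35−0.71) = 0.7031.
Payoff layer (t=1): V(1,0)=0.0000, V(1,1)=268.6500
(0,0): S=199.0000. Δ = (V_up−V_dn)/(S_up−S_dn) = (268.6500−0.0000)/(268.6500−141.2900) = 2.1094. V = [p*·268.6500 + (1−p*)·0.0000]/1.16 = 162.8401. B = V − Δ·S = -256.9255.
Self-financing check: at every node Δ·S+B equals the discounted successor values.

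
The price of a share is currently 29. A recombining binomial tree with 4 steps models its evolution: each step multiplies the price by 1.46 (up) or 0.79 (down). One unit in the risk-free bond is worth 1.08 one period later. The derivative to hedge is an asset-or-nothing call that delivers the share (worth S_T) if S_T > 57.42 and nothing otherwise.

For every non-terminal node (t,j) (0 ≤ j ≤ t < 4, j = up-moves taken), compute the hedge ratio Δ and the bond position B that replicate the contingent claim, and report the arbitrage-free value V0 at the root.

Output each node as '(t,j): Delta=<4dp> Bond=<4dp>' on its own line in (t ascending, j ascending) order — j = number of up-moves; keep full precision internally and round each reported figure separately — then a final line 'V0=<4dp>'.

(0,0): Delta=1.1289 Bond=-19.6978
(1,0): Delta=0.7461 Bond=-12.5029
(1,1): Delta=1.4003 Bond=-32.7662
(2,0): Delta=0.0000 Bond=0.0000
(2,1): Delta=1.2751 Bond=-31.1969
(2,2): Delta=1.4892 Bond=-40.8787
(3,0): Delta=0.0000 Bond=0.0000
(3,1): Delta=0.0000 Bond=0.0000
(3,2): Delta=2.1791 Bond=-77.8417
(3,3): Delta=1.0000 Bond=0.0000
V0=13.0405

The replicating-portfolio and risk-neutral prices coincide; use p* = (1.08−0.79)/(1.46−0.79) = 0.4328 for the latter.
At expiry t=4: V(4,0)=0.0000, V(4,1)=0.0000, V(4,2)=0.0000, V(4,3)=71.2990, V(4,4)=131.7678
Node (3,0) S=14.2981: V=(p*·0.0000+(1−p*)·0.0000)/1.08=0.0000; Δ=(0.0000−0.0000)/(20.8753−11.2955)=0.0000; B=V−Δ·S=0.0000
Node (3,1) S=26.4244: V=(p*·0.0000+(1−p*)·0.0000)/1.08=0.0000; Δ=(0.0000−0.0000)/(38.5796−20.8753)=0.0000; B=V−Δ·S=0.0000
Node (3,2) S=48.8350: V=(p*·71.2990+(1−p*)·0.0000)/1.08=28.5748; Δ=(71.2990−0.0000)/(71.2990−38.5796)=2.1791; B=V−Δ·S=-77.8417
Node (3,3) S=90.2519: V=(p*·131.7678+(1−p*)·71.2990)/1.08=90.2519; Δ=(131.7678−71.2990)/(131.7678−71.2990)=1.0000; B=V−Δ·S=0.0000
Node (2,0) S=18.0989: V=(p*·0.0000+(1−p*)·0.0000)/1.08=0.0000; Δ=(0.0000−0.0000)/(26.4244−14.2981)=0.0000; B=V−Δ·S=0.0000
Node (2,1) S=33.4486: V=(p*·28.5748+(1−p*)·0.0000)/1.08=11.4520; Δ=(28.5748−0.0000)/(48.8350−26.4244)=1.2751; B=V−Δ·S=-31.1969
Node (2,2) S=61.8164: V=(p*·90.2519+(1−p*)·28.5748)/1.08=51.1767; Δ=(90.2519−28.5748)/(90.2519−48.8350)=1.4892; B=V−Δ·S=-40.8787
Node (1,0) S=22.9100: V=(p*·11.4520+(1−p*)·0.0000)/1.08=4.5897; Δ=(11.4520−0.0000)/(33.4486−18.0989)=0.7461; B=V−Δ·S=-12.5029
Node (1,1) S=42.3400: V=(p*·51.1767+(1−p*)·11.4520)/1.08=26.5244; Δ=(51.1767−11.4520)/(61.8164−33.4486)=1.4003; B=V−Δ·S=-32.7662
Node (0,0) S=29.0000: V=(p*·26.5244+(1−p*)·4.5897)/1.08=13.0405; Δ=(26.5244−4.5897)/(42.3400−22.9100)=1.1289; B=V−Δ·S=-19.6978
Check: Δ(0,0)·S0 + B(0,0) = 13.0405 = V0.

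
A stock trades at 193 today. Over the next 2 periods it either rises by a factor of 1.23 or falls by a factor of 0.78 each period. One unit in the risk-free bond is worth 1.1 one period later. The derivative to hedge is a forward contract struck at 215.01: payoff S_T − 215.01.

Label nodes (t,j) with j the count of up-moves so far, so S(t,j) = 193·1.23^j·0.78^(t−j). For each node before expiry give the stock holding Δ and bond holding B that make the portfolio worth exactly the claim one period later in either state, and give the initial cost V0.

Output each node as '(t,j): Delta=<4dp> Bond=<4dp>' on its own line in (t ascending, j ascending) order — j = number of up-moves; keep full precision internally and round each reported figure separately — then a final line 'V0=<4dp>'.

Since d<R<u, set p* = (R−d)/(u−d) = 0.7111; price each node as the discounted p*-expectation of its children.
Terminal values V(2,·): V(2,0)=-97.5888, V(2,1)=-29.8458, V(2,2)=76.9797
  t=1,j=0: stock 150.5400 → up 185.1642 (V=-29.8458), down 117.4212 (V=-97.5888). Price -44.9236; hedge Δ=1.0000, bond B=-195.4636.
  t=1,j=1: stock 237.3900 → up 291.9897 (V=76.9797), down 185.1642 (V=-29.8458). Price 41.9264; hedge Δ=1.0000, bond B=-195.4636.
  t=0,j=0: stock 193.0000 → up 237.3900 (V=41.9264), down 150.5400 (V=-44.9236). Price 15.3058; hedge Δ=1.0000, bond B=-177.6942.
Each (Δ,B) replicates both successor values, so the strategy is self-financing and V0 is arbitrage-free.

(0,0): Delta=1.0000 Bond=-177.6942
(1,0): Delta=1.0000 Bond=-195.4636
(1,1): Delta=1.0000 Bond=-195.4636
V0=15.3058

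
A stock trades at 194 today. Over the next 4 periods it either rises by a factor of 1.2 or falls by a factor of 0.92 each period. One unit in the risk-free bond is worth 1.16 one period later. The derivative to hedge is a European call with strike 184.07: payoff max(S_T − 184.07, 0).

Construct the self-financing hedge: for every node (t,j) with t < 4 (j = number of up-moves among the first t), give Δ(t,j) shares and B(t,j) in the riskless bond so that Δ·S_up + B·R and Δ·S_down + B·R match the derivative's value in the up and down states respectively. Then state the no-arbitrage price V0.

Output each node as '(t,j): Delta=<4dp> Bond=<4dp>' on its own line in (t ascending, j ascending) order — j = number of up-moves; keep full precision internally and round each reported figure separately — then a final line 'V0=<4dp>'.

Risk-neutral probability p* = (R−d)/(u−d) = (1.16−0.92)/(1.2−0.92) = 0.8571.
Terminal payoffs: V(4,0)=0.0000, V(4,1)=0.0000, V(4,2)=52.3803, V(4,3)=124.3434, V(4,4)=218.2084
  t=3,j=0: stock 151.0655 → up 181.2786 (V=0.0000), down 138.9802 (V=0.0000). Price 0.0000; hedge Δ=0.0000, bond B=0.0000.
  t=3,j=1: stock 197.0419 → up 236.4503 (V=52.3803), down 181.2786 (V=0.0000). Price 38.7047; hedge Δ=0.9494, bond B=-148.3679.
  t=3,j=2: stock 257.0112 → up 308.4134 (V=124.3434), down 236.4503 (V=52.3803). Price 98.3302; hedge Δ=1.0000, bond B=-158.6810.
  t=3,j=3: stock 335.2320 → up 402.2784 (V=218.2084), down 308.4134 (V=124.3434). Price 176.5510; hedge Δ=1.0000, bond B=-158.6810.
  t=2,j=0: stock 164.2016 → up 197.0419 (V=38.7047), down 151.0655 (V=0.0000). Price 28.5995; hedge Δ=0.8418, bond B=-109.6314.
  t=2,j=1: stock 214.1760 → up 257.0112 (V=98.3302), down 197.0419 (V=38.7047). Price 77.4243; hedge Δ=0.9943, bond B=-135.5239.
  t=2,j=2: stock 279.3600 → up 335.2320 (V=176.5510), down 257.0112 (V=98.3302). Price 142.5660; hedge Δ=1.0000, bond B=-136.7940.
  t=1,j=0: stock 178.4800 → up 214.1760 (V=77.4243), down 164.2016 (V=28.5995). Price 60.7322; hedge Δ=0.9770, bond B=-113.6422.
  t=1,j=1: stock 232.8000 → up 279.3600 (V=142.5660), down 214.1760 (V=77.4243). Price 114.8794; hedge Δ=0.9994, bond B=-117.7694.
  t=0,j=0: stock 194.0000 → up 232.8000 (V=114.8794), down 178.4800 (V=60.7322). Price 92.3656; hedge Δ=0.9968, bond B=-101.0171.
Root portfolio cost Δ·194+B reproduces V0=92.3656.

(0,0): Delta=0.9968 Bond=-101.0171
(1,0): Delta=0.9770 Bond=-113.6422
(1,1): Delta=0.9994 Bond=-117.7694
(2,0): Delta=0.8418 Bond=-109.6314
(2,1): Delta=0.9943 Bond=-135.5239
(2,2): Delta=1.0000 Bond=-136.7940
(3,0): Delta=0.0000 Bond=0.0000
(3,1): Delta=0.9494 Bond=-148.3679
(3,2): Delta=1.0000 Bond=-158.6810
(3,3): Delta=1.0000 Bond=-158.6810
V0=92.3656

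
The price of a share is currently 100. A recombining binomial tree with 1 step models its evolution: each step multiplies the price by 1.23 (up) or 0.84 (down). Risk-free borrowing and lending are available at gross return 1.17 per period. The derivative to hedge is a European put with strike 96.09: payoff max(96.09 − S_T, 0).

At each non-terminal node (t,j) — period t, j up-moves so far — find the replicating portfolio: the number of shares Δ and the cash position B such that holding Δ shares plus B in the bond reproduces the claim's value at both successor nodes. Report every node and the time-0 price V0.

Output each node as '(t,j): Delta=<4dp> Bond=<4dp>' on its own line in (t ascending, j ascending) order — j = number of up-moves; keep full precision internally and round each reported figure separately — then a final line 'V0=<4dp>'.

Since d<R<u, set p* = (R−d)/(u−d) = 0.8462; price each node as the discounted p*-expectation of its children.
At expiry t=1: V(1,0)=12.0900, V(1,1)=0.0000
Node (0,0) S=100.0000: V=(p*·0.0000+(1−p*)·12.0900)/1.17=1.5897; Δ=(0.0000−12.0900)/(123.0000−84.0000)=-0.3100; B=V−Δ·S=32.5897
Check: Δ(0,0)·S0 + B(0,0) = 1.5897 = V0.

(0,0): Delta=-0.3100 Bond=32.5897
V0=1.5897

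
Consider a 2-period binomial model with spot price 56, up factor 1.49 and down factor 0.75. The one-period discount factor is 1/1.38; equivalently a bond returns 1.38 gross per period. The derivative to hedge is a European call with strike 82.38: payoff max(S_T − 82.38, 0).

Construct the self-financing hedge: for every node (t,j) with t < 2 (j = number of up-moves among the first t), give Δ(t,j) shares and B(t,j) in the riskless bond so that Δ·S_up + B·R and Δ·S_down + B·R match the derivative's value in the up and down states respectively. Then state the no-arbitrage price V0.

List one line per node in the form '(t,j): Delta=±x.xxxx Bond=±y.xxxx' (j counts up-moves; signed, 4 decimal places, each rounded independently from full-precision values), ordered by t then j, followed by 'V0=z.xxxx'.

Under the risk-neutral measure, an up-move has probability p* = (R−d)/(u−d) = 0.8514 and values discount at R = 1.38.
At expiry t=2: V(2,0)=0.0000, V(2,1)=0.0000, V(2,2)=41.9456
(1,0): S=42.0000. Δ = (V_up−V_dn)/(S_up−S_dn) = (0.0000−0.0000)/(62.5800−31.5000) = 0.0000. V = [p*·0.0000 + (1−p*)·0.0000]/1.38 = 0.0000. B = V − Δ·S = 0.0000.
(1,1): S=83.4400. Δ = (V_up−V_dn)/(S_up−S_dn) = (41.9456−0.0000)/(124.3256−62.5800) = 0.6793. V = [p*·41.9456 + (1−p*)·0.0000]/1.38 = 25.8771. B = V − Δ·S = -30.8061.
(0,0): S=56.0000. Δ = (V_up−V_dn)/(S_up−S_dn) = (25.8771−0.0000)/(83.4400−42.0000) = 0.6244. V = [p*·25.8771 + (1−p*)·0.0000]/1.38 = 15.9642. B = V − Δ·S = -19.0049.
Each (Δ,B) replicates both successor values, so the strategy is self-financing and V0 is arbitrage-free.

(0,0): Delta=0.6244 Bond=-19.0049
(1,0): Delta=0.0000 Bond=0.0000
(1,1): Delta=0.6793 Bond=-30.8061
V0=15.9642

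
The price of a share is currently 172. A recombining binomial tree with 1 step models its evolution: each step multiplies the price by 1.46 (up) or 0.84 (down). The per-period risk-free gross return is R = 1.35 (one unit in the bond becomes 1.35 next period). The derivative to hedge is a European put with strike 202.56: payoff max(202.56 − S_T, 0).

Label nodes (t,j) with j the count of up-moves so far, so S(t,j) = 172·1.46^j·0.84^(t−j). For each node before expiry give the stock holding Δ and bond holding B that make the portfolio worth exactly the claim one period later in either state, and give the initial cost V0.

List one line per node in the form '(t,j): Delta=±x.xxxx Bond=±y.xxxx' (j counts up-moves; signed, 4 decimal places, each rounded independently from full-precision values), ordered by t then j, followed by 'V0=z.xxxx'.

Risk-neutral probability p* = (R−d)/(u−d) = (1.35−0.84)/(1.46−0.84) = 0.8226.
Terminal values V(1,·): V(1,0)=58.0800, V(1,1)=0.0000
(0,0): S=172.0000. Δ = (V_up−V_dn)/(S_up−S_dn) = (0.0000−58.0800)/(251.1200−144.4800) = -0.5446. V = [p*·0.0000 + (1−p*)·58.0800]/1.35 = 7.6330. B = V − Δ·S = 101.3104.
Each (Δ,B) replicates both successor values, so the strategy is self-financing and V0 is arbitrage-free.

(0,0): Delta=-0.5446 Bond=101.3104
V0=7.6330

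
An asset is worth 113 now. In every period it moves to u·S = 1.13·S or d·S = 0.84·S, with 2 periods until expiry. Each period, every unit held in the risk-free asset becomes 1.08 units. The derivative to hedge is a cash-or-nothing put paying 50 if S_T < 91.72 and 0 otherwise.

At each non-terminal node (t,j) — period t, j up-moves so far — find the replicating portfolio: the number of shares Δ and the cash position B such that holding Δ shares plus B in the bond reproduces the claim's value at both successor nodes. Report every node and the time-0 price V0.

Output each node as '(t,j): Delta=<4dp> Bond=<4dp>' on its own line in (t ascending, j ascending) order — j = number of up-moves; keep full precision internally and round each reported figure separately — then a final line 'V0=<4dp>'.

(0,0): Delta=-0.2436 Bond=28.7988
(1,0): Delta=-1.8164 Bond=180.3959
(1,1): Delta=0.0000 Bond=0.0000
V0=1.2743

Since d<R<u, set p* = (R−d)/(u−d) = 0.8276; price each node as the discounted p*-expectation of its children.
Terminal payoffs: V(2,0)=50.0000, V(2,1)=0.0000, V(2,2)=0.0000
(1,0): S=94.9200. Δ = (V_up−V_dn)/(S_up−S_dn) = (0.0000−50.0000)/(107.2596−79.7328) = -1.8164. V = [p*·0.0000 + (1−p*)·50.0000]/1.08 = 7.9821. B = V − Δ·S = 180.3959.
(1,1): S=127.6900. Δ = (V_up−V_dn)/(S_up−S_dn) = (0.0000−0.0000)/(144.2897−107.2596) = 0.0000. V = [p*·0.0000 + (1−p*)·0.0000]/1.08 = 0.0000. B = V − Δ·S = 0.0000.
(0,0): S=113.0000. Δ = (V_up−V_dn)/(S_up−S_dn) = (0.0000−7.9821)/(127.6900−94.9200) = -0.2436. V = [p*·0.0000 + (1−p*)·7.9821]/1.08 = 1.2743. B = V − Δ·S = 28.7988.
Each (Δ,B) replicates both successor values, so the strategy is self-financing and V0 is arbitrage-free.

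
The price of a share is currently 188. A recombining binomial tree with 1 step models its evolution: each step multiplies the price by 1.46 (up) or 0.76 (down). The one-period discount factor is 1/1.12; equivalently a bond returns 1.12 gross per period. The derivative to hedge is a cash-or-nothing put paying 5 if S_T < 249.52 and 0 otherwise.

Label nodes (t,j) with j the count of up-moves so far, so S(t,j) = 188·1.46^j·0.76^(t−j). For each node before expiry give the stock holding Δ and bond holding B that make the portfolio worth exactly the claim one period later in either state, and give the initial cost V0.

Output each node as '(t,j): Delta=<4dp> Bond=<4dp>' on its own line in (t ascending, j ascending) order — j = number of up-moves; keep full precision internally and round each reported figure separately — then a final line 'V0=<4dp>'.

(0,0): Delta=-0.0380 Bond=9.3112
V0=2.1684

The replicating-portfolio and risk-neutral prices coincide; use p* = (1.12−0.76)/(1.46−0.76) = 0.5143 for the latter.
At expiry t=1: V(1,0)=5.0000, V(1,1)=0.0000
Node (0,0) S=188.0000: V=(p*·0.0000+(1−p*)·5.0000)/1.12=2.1684; Δ=(0.0000−5.0000)/(274.4800−142.8800)=-0.0380; B=V−Δ·S=9.3112
The time-0 hedge costs 2.1684, which is the no-arbitrage price.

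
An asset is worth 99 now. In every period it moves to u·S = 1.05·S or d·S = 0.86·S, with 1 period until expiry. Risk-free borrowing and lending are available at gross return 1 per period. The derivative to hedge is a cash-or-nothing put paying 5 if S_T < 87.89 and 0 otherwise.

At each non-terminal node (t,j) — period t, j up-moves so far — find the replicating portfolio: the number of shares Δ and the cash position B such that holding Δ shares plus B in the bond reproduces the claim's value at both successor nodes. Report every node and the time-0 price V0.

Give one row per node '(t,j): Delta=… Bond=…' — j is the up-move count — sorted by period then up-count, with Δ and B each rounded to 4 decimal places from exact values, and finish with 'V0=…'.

(0,0): Delta=-0.2658 Bond=27.6316
V0=1.3158

No-arbitrage ⇒ martingale measure with p* = (R−d)/(u−d) = 0.7368.
At expiry t=1: V(1,0)=5.0000, V(1,1)=0.0000
(0,0): S=99.0000. Δ = (V_up−V_dn)/(S_up−S_dn) = (0.0000−5.0000)/(103.9500−85.1400) = -0.2658. V = [p*·0.0000 + (1−p*)·5.0000]/1 = 1.3158. B = V − Δ·S = 27.6316.
Root portfolio cost Δ·99+B reproduces V0=1.3158.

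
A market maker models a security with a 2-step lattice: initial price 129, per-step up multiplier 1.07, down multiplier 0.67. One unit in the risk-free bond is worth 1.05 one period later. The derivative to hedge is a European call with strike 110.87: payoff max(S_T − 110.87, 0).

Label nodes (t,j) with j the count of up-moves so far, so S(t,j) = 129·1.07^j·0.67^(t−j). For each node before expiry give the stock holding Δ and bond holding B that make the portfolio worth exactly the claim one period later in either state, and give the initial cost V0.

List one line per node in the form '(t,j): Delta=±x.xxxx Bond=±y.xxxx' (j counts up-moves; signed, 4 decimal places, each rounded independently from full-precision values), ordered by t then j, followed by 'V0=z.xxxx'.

Under the risk-neutral measure, an up-move has probability p* = (R−d)/(u−d) = 0.9500 and values discount at R = 1.05.
At expiry t=2: V(2,0)=0.0000, V(2,1)=0.0000, V(2,2)=36.8221
  t=1,j=0: stock 86.4300 → up 92.4801 (V=0.0000), down 57.9081 (V=0.0000). Price 0.0000; hedge Δ=0.0000, bond B=0.0000.
  t=1,j=1: stock 138.0300 → up 147.6921 (V=36.8221), down 92.4801 (V=0.0000). Price 33.3152; hedge Δ=0.6669, bond B=-58.7400.
  t=0,j=0: stock 129.0000 → up 138.0300 (V=33.3152), down 86.4300 (V=0.0000). Price 30.1424; hedge Δ=0.6456, bond B=-53.1457.
Root portfolio cost Δ·129+B reproduces V0=30.1424.

(0,0): Delta=0.6456 Bond=-53.1457
(1,0): Delta=0.0000 Bond=0.0000
(1,1): Delta=0.6669 Bond=-58.7400
V0=30.1424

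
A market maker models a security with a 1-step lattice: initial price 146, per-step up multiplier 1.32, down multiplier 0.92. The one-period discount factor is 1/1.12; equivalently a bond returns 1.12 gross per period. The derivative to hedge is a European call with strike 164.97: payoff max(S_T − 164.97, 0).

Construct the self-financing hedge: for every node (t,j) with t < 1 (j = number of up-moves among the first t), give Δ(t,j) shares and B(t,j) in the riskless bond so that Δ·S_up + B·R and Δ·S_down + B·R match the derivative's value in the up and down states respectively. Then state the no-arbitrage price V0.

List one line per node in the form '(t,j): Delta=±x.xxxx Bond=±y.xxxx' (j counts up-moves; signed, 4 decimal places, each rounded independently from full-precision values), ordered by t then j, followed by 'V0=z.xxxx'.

(0,0): Delta=0.4752 Bond=-56.9866
V0=12.3884

The replicating-portfolio and risk-neutral prices coincide; use p* = (1.12−0.92)/(1.32−0.92) = 0.5000 for the latter.
Payoff layer (t=1): V(1,0)=0.0000, V(1,1)=27.7500
(0,0): S=146.0000. Δ = (V_up−V_dn)/(S_up−S_dn) = (27.7500−0.0000)/(192.7200−134.3200) = 0.4752. V = [p*·27.7500 + (1−p*)·0.0000]/1.12 = 12.3884. B = V − Δ·S = -56.9866.
Root portfolio cost Δ·146+B reproduces V0=12.3884.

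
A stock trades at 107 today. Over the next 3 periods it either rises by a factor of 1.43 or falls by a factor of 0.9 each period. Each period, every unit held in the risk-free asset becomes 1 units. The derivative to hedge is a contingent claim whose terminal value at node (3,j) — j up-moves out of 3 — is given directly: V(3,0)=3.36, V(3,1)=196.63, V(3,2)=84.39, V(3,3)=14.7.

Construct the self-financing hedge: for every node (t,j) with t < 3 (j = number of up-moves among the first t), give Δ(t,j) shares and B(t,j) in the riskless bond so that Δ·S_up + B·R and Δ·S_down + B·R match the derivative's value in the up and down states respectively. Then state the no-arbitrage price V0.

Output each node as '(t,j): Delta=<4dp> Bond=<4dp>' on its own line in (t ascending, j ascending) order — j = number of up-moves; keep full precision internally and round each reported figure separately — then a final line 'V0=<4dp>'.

The replicating-portfolio and risk-neutral prices coincide; use p* = (1−0.9)/(1.43−0.9) = 0.1887 for the latter.
Payoff layer (t=3): V(3,0)=3.3600, V(3,1)=196.6300, V(3,2)=84.3900, V(3,3)=14.7000
Node (2,0) S=86.6700: V=(p*·196.6300+(1−p*)·3.3600)/1=39.8260; Δ=(196.6300−3.3600)/(123.9381−78.0030)=4.2075; B=V−Δ·S=-324.8343
Node (2,1) S=137.7090: V=(p*·84.3900+(1−p*)·196.6300)/1=175.4526; Δ=(84.3900−196.6300)/(196.9239−123.9381)=-1.5378; B=V−Δ·S=387.2262
Node (2,2) S=218.8043: V=(p*·14.7000+(1−p*)·84.3900)/1=71.2409; Δ=(14.7000−84.3900)/(312.8901−196.9239)=-0.6010; B=V−Δ·S=202.7315
Node (1,0) S=96.3000: V=(p*·175.4526+(1−p*)·39.8260)/1=65.4160; Δ=(175.4526−39.8260)/(137.7090−86.6700)=2.6573; B=V−Δ·S=-190.4833
Node (1,1) S=153.0100: V=(p*·71.2409+(1−p*)·175.4526)/1=155.7901; Δ=(71.2409−175.4526)/(218.8043−137.7090)=-1.2851; B=V−Δ·S=352.4159
Node (0,0) S=107.0000: V=(p*·155.7901+(1−p*)·65.4160)/1=82.4677; Δ=(155.7901−65.4160)/(153.0100−96.3000)=1.5936; B=V−Δ·S=-88.0495
Each (Δ,B) replicates both successor values, so the strategy is self-financing and V0 is arbitrage-free.

(0,0): Delta=1.5936 Bond=-88.0495
(1,0): Delta=2.6573 Bond=-190.4833
(1,1): Delta=-1.2851 Bond=352.4159
(2,0): Delta=4.2075 Bond=-324.8343
(2,1): Delta=-1.5378 Bond=387.2262
(2,2): Delta=-0.6010 Bond=202.7315
V0=82.4677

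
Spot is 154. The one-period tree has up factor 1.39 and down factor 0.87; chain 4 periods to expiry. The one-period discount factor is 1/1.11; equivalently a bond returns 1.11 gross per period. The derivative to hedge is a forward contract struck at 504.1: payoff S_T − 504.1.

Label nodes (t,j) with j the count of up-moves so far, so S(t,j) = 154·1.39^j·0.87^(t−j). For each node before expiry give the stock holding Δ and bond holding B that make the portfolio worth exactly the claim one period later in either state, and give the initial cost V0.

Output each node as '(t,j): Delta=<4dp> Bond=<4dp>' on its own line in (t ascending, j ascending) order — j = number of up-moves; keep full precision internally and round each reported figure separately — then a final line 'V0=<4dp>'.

Under the risk-neutral measure, an up-move has probability p* = (R−d)/(u−d) = 0.4615 and values discount at R = 1.11.
Terminal payoffs: V(4,0)=-415.8738, V(4,1)=-363.1408, V(4,2)=-278.8894, V(4,3)=-144.2808, V(4,4)=70.7836
Node (3,0) S=101.4095: V=(p*·-363.1408+(1−p*)·-415.8738)/1.11=-352.7347; Δ=(-363.1408−-415.8738)/(140.9592−88.2262)=1.0000; B=V−Δ·S=-454.1441
Node (3,1) S=162.0220: V=(p*·-278.8894+(1−p*)·-363.1408)/1.11=-292.1221; Δ=(-278.8894−-363.1408)/(225.2106−140.9592)=1.0000; B=V−Δ·S=-454.1441
Node (3,2) S=258.8628: V=(p*·-144.2808+(1−p*)·-278.8894)/1.11=-195.2814; Δ=(-144.2808−-278.8894)/(359.8192−225.2106)=1.0000; B=V−Δ·S=-454.1441
Node (3,3) S=413.5853: V=(p*·70.7836+(1−p*)·-144.2808)/1.11=-40.5588; Δ=(70.7836−-144.2808)/(574.8836−359.8192)=1.0000; B=V−Δ·S=-454.1441
Node (2,0) S=116.5626: V=(p*·-292.1221+(1−p*)·-352.7347)/1.11=-292.5763; Δ=(-292.1221−-352.7347)/(162.0220−101.4095)=1.0000; B=V−Δ·S=-409.1389
Node (2,1) S=186.2322: V=(p*·-195.2814+(1−p*)·-292.1221)/1.11=-222.9067; Δ=(-195.2814−-292.1221)/(258.8628−162.0220)=1.0000; B=V−Δ·S=-409.1389
Node (2,2) S=297.5434: V=(p*·-40.5588+(1−p*)·-195.2814)/1.11=-111.5955; Δ=(-40.5588−-195.2814)/(413.5853−258.8628)=1.0000; B=V−Δ·S=-409.1389
Node (1,0) S=133.9800: V=(p*·-222.9067+(1−p*)·-292.5763)/1.11=-234.6136; Δ=(-222.9067−-292.5763)/(186.2322−116.5626)=1.0000; B=V−Δ·S=-368.5936
Node (1,1) S=214.0600: V=(p*·-111.5955+(1−p*)·-222.9067)/1.11=-154.5336; Δ=(-111.5955−-222.9067)/(297.5434−186.2322)=1.0000; B=V−Δ·S=-368.5936
Node (0,0) S=154.0000: V=(p*·-154.5336+(1−p*)·-234.6136)/1.11=-178.0663; Δ=(-154.5336−-234.6136)/(214.0600−133.9800)=1.0000; B=V−Δ·S=-332.0663
Check: Δ(0,0)·S0 + B(0,0) = -178.0663 = V0.

(0,0): Delta=1.0000 Bond=-332.0663
(1,0): Delta=1.0000 Bond=-368.5936
(1,1): Delta=1.0000 Bond=-368.5936
(2,0): Delta=1.0000 Bond=-409.1389
(2,1): Delta=1.0000 Bond=-409.1389
(2,2): Delta=1.0000 Bond=-409.1389
(3,0): Delta=1.0000 Bond=-454.1441
(3,1): Delta=1.0000 Bond=-454.1441
(3,2): Delta=1.0000 Bond=-454.1441
(3,3): Delta=1.0000 Bond=-454.1441
V0=-178.0663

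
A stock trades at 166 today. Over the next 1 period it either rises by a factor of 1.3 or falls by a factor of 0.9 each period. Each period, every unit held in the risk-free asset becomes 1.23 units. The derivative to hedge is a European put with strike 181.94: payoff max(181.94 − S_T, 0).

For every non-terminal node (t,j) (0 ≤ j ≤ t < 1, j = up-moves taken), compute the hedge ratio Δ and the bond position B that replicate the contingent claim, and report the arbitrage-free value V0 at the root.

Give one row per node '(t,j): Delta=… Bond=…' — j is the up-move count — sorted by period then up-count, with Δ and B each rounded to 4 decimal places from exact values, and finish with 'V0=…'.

The replicating-portfolio and risk-neutral prices coincide; use p* = (1.23−0.9)/(1.3−0.9) = 0.8250 for the latter.
At expiry t=1: V(1,0)=32.5400, V(1,1)=0.0000
(0,0): S=166.0000. Δ = (V_up−V_dn)/(S_up−S_dn) = (0.0000−32.5400)/(215.8000−149.4000) = -0.4901. V = [p*·0.0000 + (1−p*)·32.5400]/1.23 = 4.6297. B = V − Δ·S = 85.9797.
Check: Δ(0,0)·S0 + B(0,0) = 4.6297 = V0.

(0,0): Delta=-0.4901 Bond=85.9797
V0=4.6297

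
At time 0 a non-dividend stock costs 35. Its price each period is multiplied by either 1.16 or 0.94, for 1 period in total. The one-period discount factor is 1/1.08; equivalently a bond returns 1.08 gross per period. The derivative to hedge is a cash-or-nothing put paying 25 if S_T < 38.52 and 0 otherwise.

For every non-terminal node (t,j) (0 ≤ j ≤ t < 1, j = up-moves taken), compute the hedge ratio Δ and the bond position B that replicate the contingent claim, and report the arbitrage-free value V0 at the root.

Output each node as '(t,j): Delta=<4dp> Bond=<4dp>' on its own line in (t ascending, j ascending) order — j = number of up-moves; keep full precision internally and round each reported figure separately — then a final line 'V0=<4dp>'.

(0,0): Delta=-3.2468 Bond=122.0539
V0=8.4175

Since d<R<u, set p* = (R−d)/(u−d) = 0.6364; price each node as the discounted p*-expectation of its children.
Terminal values V(1,·): V(1,0)=25.0000, V(1,1)=0.0000
(0,0): S=35.0000. Δ = (V_up−V_dn)/(S_up−S_dn) = (0.0000−25.0000)/(40.6000−32.9000) = -3.2468. V = [p*·0.0000 + (1−p*)·25.0000]/1.08 = 8.4175. B = V − Δ·S = 122.0539.
Each (Δ,B) replicates both successor values, so the strategy is self-financing and V0 is arbitrage-free.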